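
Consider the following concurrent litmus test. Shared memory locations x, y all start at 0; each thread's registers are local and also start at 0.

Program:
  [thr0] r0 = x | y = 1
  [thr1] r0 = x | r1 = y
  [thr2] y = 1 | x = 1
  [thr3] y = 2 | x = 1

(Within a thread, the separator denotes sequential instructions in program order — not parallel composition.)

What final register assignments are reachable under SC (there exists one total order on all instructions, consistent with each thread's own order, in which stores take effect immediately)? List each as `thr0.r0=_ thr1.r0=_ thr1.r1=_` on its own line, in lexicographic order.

thr0.r0=0 thr1.r0=0 thr1.r1=0
thr0.r0=0 thr1.r0=0 thr1.r1=1
thr0.r0=0 thr1.r0=0 thr1.r1=2
thr0.r0=0 thr1.r0=1 thr1.r1=1
thr0.r0=0 thr1.r0=1 thr1.r1=2
thr0.r0=1 thr1.r0=0 thr1.r1=0
thr0.r0=1 thr1.r0=0 thr1.r1=1
thr0.r0=1 thr1.r0=0 thr1.r1=2
thr0.r0=1 thr1.r0=1 thr1.r1=1
thr0.r0=1 thr1.r0=1 thr1.r1=2

outcome vector order: (thr0.r0,thr1.r0,thr1.r1)
|SC outcomes| = 10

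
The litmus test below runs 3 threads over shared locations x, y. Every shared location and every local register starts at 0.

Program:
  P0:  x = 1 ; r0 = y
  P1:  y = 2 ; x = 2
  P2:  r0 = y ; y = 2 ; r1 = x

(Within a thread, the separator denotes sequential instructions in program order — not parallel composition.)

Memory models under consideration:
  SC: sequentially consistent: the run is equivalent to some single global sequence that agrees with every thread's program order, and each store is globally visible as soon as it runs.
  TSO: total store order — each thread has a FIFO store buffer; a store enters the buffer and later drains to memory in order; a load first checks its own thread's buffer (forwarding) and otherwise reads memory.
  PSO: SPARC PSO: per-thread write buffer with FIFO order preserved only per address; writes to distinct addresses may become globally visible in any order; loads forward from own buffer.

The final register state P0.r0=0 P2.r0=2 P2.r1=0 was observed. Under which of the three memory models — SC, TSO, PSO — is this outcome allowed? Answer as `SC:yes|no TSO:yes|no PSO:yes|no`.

SC:no TSO:yes PSO:yes

outcome vector order: (P0.r0,P2.r0,P2.r1)
SC (10): <0 0 1> <0 0 2> <0 2 1> <0 2 2> <2 0 0> <2 0 1> <2 0 2> <2 2 0> <2 2 1> <2 2 2>
TSO (12): <0 0 0> <0 0 1> <0 0 2> <0 2 0> <0 2 1> <0 2 2> <2 0 0> <2 0 1> <2 0 2> <2 2 0> <2 2 1> <2 2 2>
PSO (12): <0 0 0> <0 0 1> <0 0 2> <0 2 0> <0 2 1> <0 2 2> <2 0 0> <2 0 1> <2 0 2> <2 2 0> <2 2 1> <2 2 2>
target <0 2 0> ∈ {TSO,PSO}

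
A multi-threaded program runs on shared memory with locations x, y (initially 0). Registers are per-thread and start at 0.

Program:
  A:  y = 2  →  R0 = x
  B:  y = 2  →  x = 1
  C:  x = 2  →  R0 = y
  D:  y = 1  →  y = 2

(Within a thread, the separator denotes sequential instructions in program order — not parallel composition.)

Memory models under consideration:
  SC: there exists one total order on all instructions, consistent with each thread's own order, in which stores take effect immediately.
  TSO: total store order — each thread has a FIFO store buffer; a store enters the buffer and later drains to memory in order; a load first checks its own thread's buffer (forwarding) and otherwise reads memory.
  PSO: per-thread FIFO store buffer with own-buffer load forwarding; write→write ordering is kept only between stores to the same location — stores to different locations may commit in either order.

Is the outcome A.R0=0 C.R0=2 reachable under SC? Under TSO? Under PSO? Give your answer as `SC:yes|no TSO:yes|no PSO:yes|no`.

SC:yes TSO:yes PSO:yes

outcome vector order: (A.R0,C.R0)
[SC] allowed = {<0 1>; <0 2>; <1 0>; <1 1>; <1 2>; <2 0>; <2 1>; <2 2>}
[TSO] allowed = {<0 0>; <0 1>; <0 2>; <1 0>; <1 1>; <1 2>; <2 0>; <2 1>; <2 2>}
[PSO] allowed = {<0 0>; <0 1>; <0 2>; <1 0>; <1 1>; <1 2>; <2 0>; <2 1>; <2 2>}
target <0 2> ∈ {SC,TSO,PSO}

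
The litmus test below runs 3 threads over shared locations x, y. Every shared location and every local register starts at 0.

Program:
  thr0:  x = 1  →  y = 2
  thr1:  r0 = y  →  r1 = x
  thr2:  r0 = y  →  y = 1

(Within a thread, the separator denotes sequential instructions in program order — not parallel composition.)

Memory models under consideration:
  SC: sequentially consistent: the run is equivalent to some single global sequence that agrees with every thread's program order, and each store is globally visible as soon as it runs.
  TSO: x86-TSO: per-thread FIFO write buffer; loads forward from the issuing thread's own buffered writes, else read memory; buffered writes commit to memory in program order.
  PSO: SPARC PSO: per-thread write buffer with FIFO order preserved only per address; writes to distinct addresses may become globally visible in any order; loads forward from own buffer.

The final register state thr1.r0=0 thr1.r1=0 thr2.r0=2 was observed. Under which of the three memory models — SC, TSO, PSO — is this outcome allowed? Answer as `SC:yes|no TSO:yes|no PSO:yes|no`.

SC:yes TSO:yes PSO:yes

outcome vector order: (thr1.r0,thr1.r1,thr2.r0)
[SC] allowed = {<0 0 0>; <0 0 2>; <0 1 0>; <0 1 2>; <1 0 0>; <1 1 0>; <1 1 2>; <2 1 0>; <2 1 2>}
[TSO] allowed = {<0 0 0>; <0 0 2>; <0 1 0>; <0 1 2>; <1 0 0>; <1 1 0>; <1 1 2>; <2 1 0>; <2 1 2>}
[PSO] allowed = {<0 0 0>; <0 0 2>; <0 1 0>; <0 1 2>; <1 0 0>; <1 0 2>; <1 1 0>; <1 1 2>; <2 0 0>; <2 0 2>; <2 1 0>; <2 1 2>}
target <0 0 2> ∈ {SC,TSO,PSO}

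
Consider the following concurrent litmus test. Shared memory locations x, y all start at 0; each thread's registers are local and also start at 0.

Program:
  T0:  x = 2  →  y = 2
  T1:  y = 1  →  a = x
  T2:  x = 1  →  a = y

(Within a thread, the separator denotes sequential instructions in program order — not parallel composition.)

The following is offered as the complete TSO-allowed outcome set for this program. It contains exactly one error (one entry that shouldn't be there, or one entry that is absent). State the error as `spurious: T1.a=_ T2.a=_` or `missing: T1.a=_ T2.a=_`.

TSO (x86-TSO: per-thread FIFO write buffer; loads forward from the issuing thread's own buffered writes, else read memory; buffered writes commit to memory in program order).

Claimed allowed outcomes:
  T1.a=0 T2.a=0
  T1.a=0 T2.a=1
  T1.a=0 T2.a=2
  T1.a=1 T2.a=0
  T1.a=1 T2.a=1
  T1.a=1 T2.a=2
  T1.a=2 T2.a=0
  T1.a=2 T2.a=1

outcome vector order: (T1.a,T2.a)
[TSO] allowed = {<0 0>, <0 1>, <0 2>, <1 0>, <1 1>, <1 2>, <2 0>, <2 1>, <2 2>}
TSO∖claimed = {<2 2>}

missing: T1.a=2 T2.a=2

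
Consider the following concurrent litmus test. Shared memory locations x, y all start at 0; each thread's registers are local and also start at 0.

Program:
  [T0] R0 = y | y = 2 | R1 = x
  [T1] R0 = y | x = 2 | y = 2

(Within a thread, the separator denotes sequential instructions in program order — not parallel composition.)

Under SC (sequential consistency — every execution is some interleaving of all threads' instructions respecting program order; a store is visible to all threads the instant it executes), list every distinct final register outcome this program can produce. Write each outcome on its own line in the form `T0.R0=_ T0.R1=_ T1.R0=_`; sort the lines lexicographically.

T0.R0=0 T0.R1=0 T1.R0=0
T0.R0=0 T0.R1=0 T1.R0=2
T0.R0=0 T0.R1=2 T1.R0=0
T0.R0=0 T0.R1=2 T1.R0=2
T0.R0=2 T0.R1=2 T1.R0=0

outcome vector order: (T0.R0,T0.R1,T1.R0)
|SC outcomes| = 5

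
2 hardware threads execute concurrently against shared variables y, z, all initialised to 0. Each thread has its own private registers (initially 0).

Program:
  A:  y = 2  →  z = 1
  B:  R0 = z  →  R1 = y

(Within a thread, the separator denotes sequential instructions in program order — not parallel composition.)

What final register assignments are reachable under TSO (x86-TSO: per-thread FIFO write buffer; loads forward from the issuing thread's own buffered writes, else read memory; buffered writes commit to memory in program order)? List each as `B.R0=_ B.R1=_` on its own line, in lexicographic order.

B.R0=0 B.R1=0
B.R0=0 B.R1=2
B.R0=1 B.R1=2

outcome vector order: (B.R0,B.R1)
|TSO outcomes| = 3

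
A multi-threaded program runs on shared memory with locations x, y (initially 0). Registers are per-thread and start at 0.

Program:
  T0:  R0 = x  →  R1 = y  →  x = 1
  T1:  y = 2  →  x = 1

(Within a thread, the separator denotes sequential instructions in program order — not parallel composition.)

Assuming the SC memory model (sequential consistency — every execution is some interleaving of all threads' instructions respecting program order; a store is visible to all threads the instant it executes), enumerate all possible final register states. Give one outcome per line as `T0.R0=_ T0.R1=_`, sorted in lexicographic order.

outcome vector order: (T0.R0,T0.R1)
|SC outcomes| = 3

T0.R0=0 T0.R1=0
T0.R0=0 T0.R1=2
T0.R0=1 T0.R1=2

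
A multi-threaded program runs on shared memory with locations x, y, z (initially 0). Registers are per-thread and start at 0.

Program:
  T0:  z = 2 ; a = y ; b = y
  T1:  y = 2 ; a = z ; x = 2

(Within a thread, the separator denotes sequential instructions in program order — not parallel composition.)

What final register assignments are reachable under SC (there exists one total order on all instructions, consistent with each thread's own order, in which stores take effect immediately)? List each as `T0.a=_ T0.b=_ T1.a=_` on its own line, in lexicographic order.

T0.a=0 T0.b=0 T1.a=2
T0.a=0 T0.b=2 T1.a=2
T0.a=2 T0.b=2 T1.a=0
T0.a=2 T0.b=2 T1.a=2

outcome vector order: (T0.a,T0.b,T1.a)
|SC outcomes| = 4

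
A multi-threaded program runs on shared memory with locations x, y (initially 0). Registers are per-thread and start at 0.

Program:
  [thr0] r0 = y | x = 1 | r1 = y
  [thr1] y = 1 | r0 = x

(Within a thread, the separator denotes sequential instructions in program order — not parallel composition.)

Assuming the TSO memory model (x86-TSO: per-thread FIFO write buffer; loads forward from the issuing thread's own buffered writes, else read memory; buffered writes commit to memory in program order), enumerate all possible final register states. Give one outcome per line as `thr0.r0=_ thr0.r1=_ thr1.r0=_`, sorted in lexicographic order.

outcome vector order: (thr0.r0,thr0.r1,thr1.r0)
|TSO outcomes| = 6

thr0.r0=0 thr0.r1=0 thr1.r0=0
thr0.r0=0 thr0.r1=0 thr1.r0=1
thr0.r0=0 thr0.r1=1 thr1.r0=0
thr0.r0=0 thr0.r1=1 thr1.r0=1
thr0.r0=1 thr0.r1=1 thr1.r0=0
thr0.r0=1 thr0.r1=1 thr1.r0=1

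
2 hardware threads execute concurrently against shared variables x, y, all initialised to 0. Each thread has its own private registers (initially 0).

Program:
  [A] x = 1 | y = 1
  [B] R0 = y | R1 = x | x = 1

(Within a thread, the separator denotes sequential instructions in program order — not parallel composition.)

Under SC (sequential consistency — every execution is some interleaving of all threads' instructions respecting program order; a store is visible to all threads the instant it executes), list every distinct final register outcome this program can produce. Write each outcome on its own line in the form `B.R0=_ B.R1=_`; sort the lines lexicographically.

outcome vector order: (B.R0,B.R1)
|SC outcomes| = 3

B.R0=0 B.R1=0
B.R0=0 B.R1=1
B.R0=1 B.R1=1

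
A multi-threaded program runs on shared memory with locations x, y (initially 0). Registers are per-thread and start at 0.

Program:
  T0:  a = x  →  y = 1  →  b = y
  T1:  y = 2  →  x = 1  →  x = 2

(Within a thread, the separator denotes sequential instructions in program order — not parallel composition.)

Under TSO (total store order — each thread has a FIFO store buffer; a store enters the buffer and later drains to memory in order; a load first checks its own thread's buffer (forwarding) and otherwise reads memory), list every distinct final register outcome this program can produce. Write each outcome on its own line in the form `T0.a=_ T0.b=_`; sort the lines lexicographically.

T0.a=0 T0.b=1
T0.a=0 T0.b=2
T0.a=1 T0.b=1
T0.a=2 T0.b=1

outcome vector order: (T0.a,T0.b)
|TSO outcomes| = 4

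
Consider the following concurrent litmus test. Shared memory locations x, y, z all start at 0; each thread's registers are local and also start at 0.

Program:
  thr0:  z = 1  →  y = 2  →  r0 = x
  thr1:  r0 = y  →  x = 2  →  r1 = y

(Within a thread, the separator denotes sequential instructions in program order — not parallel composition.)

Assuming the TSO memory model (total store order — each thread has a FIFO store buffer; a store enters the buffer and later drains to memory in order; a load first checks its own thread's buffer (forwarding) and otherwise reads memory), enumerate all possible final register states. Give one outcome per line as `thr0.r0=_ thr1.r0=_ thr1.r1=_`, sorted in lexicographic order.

outcome vector order: (thr0.r0,thr1.r0,thr1.r1)
|TSO outcomes| = 6

thr0.r0=0 thr1.r0=0 thr1.r1=0
thr0.r0=0 thr1.r0=0 thr1.r1=2
thr0.r0=0 thr1.r0=2 thr1.r1=2
thr0.r0=2 thr1.r0=0 thr1.r1=0
thr0.r0=2 thr1.r0=0 thr1.r1=2
thr0.r0=2 thr1.r0=2 thr1.r1=2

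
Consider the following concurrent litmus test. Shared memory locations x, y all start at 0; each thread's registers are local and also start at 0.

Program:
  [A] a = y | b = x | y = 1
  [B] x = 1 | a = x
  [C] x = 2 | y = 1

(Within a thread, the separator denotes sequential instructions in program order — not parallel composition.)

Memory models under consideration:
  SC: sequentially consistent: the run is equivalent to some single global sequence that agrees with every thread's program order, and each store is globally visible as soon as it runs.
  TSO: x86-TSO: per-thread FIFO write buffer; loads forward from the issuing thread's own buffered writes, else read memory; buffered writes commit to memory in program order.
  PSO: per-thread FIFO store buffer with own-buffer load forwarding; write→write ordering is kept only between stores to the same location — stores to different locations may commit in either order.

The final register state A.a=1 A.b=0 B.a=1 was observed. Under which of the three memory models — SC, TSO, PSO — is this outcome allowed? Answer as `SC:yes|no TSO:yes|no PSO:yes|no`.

outcome vector order: (A.a,A.b,B.a)
SC (9): 001, 002, 011, 012, 021, 022, 111, 121, 122
TSO (9): 001, 002, 011, 012, 021, 022, 111, 121, 122
PSO (12): 001, 002, 011, 012, 021, 022, 101, 102, 111, 112, 121, 122
target 101 ∈ {PSO}

SC:no TSO:no PSO:yes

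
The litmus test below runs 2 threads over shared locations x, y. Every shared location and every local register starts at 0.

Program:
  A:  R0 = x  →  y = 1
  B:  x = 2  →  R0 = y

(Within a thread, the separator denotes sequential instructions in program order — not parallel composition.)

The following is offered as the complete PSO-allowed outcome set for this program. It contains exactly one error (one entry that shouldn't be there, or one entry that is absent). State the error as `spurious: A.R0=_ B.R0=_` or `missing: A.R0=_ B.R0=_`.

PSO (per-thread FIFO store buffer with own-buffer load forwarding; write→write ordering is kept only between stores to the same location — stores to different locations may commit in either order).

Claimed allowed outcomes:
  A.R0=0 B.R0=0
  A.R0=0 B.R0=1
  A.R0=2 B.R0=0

missing: A.R0=2 B.R0=1

outcome vector order: (A.R0,B.R0)
PSO: 4 outcomes — {(0,0), (0,1), (2,0), (2,1)}
PSO∖claimed = {(2,1)}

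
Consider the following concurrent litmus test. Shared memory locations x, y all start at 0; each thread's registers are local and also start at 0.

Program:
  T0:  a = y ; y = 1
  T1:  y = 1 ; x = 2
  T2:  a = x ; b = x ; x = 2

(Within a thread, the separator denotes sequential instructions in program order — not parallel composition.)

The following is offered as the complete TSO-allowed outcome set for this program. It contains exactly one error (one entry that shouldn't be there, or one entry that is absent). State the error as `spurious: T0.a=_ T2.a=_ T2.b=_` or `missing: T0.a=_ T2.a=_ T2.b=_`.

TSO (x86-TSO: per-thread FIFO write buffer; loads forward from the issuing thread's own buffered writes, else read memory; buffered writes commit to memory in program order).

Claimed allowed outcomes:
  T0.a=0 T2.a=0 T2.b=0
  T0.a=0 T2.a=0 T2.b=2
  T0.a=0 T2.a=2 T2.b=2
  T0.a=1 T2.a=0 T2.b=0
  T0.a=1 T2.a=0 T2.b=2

missing: T0.a=1 T2.a=2 T2.b=2

outcome vector order: (T0.a,T2.a,T2.b)
TSO (6): <0 0 0>, <0 0 2>, <0 2 2>, <1 0 0>, <1 0 2>, <1 2 2>
TSO∖claimed = {<1 2 2>}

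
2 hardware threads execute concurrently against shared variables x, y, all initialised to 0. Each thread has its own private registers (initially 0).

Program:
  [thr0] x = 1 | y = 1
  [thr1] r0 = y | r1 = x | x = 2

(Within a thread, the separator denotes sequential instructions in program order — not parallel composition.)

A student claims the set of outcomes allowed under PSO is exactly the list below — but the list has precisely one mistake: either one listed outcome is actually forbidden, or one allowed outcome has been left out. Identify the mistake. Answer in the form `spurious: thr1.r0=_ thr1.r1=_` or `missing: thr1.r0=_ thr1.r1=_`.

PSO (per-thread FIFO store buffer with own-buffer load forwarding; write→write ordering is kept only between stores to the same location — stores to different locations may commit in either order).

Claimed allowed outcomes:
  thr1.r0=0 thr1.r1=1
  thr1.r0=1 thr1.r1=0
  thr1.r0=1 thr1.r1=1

missing: thr1.r0=0 thr1.r1=0

outcome vector order: (thr1.r0,thr1.r1)
under PSO → (0,0); (0,1); (1,0); (1,1)
PSO∖claimed = {(0,0)}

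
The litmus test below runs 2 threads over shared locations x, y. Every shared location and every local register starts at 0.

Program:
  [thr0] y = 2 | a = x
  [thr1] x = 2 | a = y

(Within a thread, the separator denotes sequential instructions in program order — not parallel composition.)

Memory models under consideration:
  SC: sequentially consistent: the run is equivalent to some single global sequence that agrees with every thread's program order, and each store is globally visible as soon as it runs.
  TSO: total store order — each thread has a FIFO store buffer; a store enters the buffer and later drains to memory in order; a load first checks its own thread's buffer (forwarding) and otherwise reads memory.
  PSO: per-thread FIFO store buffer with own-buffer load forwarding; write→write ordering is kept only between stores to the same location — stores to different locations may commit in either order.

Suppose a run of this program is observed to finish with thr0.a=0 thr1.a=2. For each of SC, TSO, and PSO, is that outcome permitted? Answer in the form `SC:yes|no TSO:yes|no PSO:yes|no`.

SC:yes TSO:yes PSO:yes

outcome vector order: (thr0.a,thr1.a)
under SC → 0/2 2/0 2/2
under TSO → 0/0 0/2 2/0 2/2
under PSO → 0/0 0/2 2/0 2/2
target 0/2 ∈ {SC,TSO,PSO}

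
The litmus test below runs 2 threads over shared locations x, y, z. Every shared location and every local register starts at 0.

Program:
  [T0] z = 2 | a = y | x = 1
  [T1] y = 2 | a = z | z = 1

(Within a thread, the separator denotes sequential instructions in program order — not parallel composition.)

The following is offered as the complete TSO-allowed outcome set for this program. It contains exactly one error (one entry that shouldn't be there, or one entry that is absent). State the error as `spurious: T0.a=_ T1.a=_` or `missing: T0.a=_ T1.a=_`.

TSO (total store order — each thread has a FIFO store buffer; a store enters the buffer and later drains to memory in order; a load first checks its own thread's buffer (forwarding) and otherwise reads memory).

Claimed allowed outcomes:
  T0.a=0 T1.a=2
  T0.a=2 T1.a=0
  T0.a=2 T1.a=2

outcome vector order: (T0.a,T1.a)
[TSO] allowed = {0/0, 0/2, 2/0, 2/2}
TSO∖claimed = {0/0}

missing: T0.a=0 T1.a=0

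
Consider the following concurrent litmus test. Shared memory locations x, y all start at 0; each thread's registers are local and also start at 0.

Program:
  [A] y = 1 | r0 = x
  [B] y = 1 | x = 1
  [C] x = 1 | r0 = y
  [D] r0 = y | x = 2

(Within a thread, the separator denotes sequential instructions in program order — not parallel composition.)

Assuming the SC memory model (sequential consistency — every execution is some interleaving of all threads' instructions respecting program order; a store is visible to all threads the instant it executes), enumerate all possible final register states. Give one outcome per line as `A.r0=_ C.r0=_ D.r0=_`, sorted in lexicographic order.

A.r0=0 C.r0=1 D.r0=0
A.r0=0 C.r0=1 D.r0=1
A.r0=1 C.r0=0 D.r0=0
A.r0=1 C.r0=0 D.r0=1
A.r0=1 C.r0=1 D.r0=0
A.r0=1 C.r0=1 D.r0=1
A.r0=2 C.r0=0 D.r0=0
A.r0=2 C.r0=0 D.r0=1
A.r0=2 C.r0=1 D.r0=0
A.r0=2 C.r0=1 D.r0=1

outcome vector order: (A.r0,C.r0,D.r0)
|SC outcomes| = 10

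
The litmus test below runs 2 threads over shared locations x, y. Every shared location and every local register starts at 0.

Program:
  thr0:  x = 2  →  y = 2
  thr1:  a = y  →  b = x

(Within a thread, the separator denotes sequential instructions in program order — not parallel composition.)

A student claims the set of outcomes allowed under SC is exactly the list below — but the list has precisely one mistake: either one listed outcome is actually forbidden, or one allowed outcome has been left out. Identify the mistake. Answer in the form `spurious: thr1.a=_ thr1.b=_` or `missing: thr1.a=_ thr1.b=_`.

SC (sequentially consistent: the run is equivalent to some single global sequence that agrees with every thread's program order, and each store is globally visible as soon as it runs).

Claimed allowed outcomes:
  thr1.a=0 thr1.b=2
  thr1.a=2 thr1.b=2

outcome vector order: (thr1.a,thr1.b)
SC (3): 0/0 0/2 2/2
SC∖claimed = {0/0}

missing: thr1.a=0 thr1.b=0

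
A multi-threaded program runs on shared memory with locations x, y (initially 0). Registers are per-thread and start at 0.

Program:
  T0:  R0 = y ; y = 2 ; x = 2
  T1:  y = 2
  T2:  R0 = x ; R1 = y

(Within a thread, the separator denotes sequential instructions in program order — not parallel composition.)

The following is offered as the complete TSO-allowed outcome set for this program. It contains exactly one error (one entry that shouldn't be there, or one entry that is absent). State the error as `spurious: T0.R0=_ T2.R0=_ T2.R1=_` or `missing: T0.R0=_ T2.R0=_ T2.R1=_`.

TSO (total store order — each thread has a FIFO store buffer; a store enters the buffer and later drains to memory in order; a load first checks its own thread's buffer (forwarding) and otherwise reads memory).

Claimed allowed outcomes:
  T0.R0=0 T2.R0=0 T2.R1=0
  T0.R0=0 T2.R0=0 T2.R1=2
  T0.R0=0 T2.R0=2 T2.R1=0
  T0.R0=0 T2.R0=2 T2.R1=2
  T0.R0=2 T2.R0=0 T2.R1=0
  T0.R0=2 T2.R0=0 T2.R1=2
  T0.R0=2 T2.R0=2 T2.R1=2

spurious: T0.R0=0 T2.R0=2 T2.R1=0

outcome vector order: (T0.R0,T2.R0,T2.R1)
under TSO → <0 0 0>; <0 0 2>; <0 2 2>; <2 0 0>; <2 0 2>; <2 2 2>
claimed∖TSO = {<0 2 0>}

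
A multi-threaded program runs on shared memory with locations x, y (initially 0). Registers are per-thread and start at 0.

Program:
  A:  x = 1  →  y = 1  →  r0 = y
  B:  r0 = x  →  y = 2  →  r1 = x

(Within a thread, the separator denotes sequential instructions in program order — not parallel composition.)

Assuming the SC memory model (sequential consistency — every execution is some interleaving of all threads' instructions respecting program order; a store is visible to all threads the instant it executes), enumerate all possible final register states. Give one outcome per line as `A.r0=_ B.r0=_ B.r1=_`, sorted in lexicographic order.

outcome vector order: (A.r0,B.r0,B.r1)
|SC outcomes| = 5

A.r0=1 B.r0=0 B.r1=0
A.r0=1 B.r0=0 B.r1=1
A.r0=1 B.r0=1 B.r1=1
A.r0=2 B.r0=0 B.r1=1
A.r0=2 B.r0=1 B.r1=1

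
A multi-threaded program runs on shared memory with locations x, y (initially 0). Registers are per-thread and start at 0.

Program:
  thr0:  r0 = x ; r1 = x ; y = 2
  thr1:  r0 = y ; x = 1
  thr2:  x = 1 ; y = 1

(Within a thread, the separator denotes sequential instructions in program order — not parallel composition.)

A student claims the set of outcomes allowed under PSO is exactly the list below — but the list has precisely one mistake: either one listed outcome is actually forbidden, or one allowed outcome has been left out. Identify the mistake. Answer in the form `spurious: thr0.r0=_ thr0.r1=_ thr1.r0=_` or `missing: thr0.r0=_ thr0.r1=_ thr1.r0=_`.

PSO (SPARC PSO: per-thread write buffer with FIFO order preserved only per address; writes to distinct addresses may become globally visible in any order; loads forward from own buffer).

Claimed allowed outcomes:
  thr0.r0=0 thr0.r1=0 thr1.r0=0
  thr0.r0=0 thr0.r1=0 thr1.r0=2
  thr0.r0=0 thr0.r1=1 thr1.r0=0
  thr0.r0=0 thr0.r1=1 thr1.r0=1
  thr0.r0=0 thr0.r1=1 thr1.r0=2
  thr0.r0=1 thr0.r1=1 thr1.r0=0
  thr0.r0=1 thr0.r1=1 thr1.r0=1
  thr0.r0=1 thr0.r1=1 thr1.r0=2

missing: thr0.r0=0 thr0.r1=0 thr1.r0=1

outcome vector order: (thr0.r0,thr0.r1,thr1.r0)
PSO: 9 outcomes — {(0,0,0) (0,0,1) (0,0,2) (0,1,0) (0,1,1) (0,1,2) (1,1,0) (1,1,1) (1,1,2)}
PSO∖claimed = {(0,0,1)}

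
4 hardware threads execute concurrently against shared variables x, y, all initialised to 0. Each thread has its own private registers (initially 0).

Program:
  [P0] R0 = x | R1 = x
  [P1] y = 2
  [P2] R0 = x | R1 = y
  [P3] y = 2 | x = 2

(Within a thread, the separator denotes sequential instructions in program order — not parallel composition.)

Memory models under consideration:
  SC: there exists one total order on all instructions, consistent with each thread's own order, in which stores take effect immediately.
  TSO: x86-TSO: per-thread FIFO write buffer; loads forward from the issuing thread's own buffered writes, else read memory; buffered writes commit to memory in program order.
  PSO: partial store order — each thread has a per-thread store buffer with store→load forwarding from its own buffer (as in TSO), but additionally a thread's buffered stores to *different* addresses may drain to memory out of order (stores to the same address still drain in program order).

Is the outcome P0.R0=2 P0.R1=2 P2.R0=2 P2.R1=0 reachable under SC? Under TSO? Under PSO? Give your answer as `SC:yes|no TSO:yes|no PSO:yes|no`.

SC:no TSO:no PSO:yes

outcome vector order: (P0.R0,P0.R1,P2.R0,P2.R1)
SC (9): 0/0/0/0 0/0/0/2 0/0/2/2 0/2/0/0 0/2/0/2 0/2/2/2 2/2/0/0 2/2/0/2 2/2/2/2
TSO (9): 0/0/0/0 0/0/0/2 0/0/2/2 0/2/0/0 0/2/0/2 0/2/2/2 2/2/0/0 2/2/0/2 2/2/2/2
PSO (12): 0/0/0/0 0/0/0/2 0/0/2/0 0/0/2/2 0/2/0/0 0/2/0/2 0/2/2/0 0/2/2/2 2/2/0/0 2/2/0/2 2/2/2/0 2/2/2/2
target 2/2/2/0 ∈ {PSO}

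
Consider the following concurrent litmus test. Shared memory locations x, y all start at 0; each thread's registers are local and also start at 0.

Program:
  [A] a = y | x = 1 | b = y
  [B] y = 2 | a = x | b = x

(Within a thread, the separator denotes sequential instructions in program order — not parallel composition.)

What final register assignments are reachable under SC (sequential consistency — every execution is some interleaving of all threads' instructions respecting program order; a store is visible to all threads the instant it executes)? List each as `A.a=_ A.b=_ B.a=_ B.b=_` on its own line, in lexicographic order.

outcome vector order: (A.a,A.b,B.a,B.b)
|SC outcomes| = 7

A.a=0 A.b=0 B.a=1 B.b=1
A.a=0 A.b=2 B.a=0 B.b=0
A.a=0 A.b=2 B.a=0 B.b=1
A.a=0 A.b=2 B.a=1 B.b=1
A.a=2 A.b=2 B.a=0 B.b=0
A.a=2 A.b=2 B.a=0 B.b=1
A.a=2 A.b=2 B.a=1 B.b=1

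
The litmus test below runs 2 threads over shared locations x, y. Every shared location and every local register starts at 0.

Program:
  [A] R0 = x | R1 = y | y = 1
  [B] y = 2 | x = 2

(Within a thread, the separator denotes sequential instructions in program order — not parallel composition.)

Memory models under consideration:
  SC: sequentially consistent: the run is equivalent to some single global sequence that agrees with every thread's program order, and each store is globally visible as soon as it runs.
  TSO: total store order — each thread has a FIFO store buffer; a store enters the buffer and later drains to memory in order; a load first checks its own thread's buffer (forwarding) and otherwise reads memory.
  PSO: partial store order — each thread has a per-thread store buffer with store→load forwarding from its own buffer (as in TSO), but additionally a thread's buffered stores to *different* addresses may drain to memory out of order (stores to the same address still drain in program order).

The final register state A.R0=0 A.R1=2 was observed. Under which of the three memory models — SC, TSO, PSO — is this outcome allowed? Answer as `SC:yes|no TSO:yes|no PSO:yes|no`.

outcome vector order: (A.R0,A.R1)
[SC] allowed = {00 02 22}
[TSO] allowed = {00 02 22}
[PSO] allowed = {00 02 20 22}
target 02 ∈ {SC,TSO,PSO}

SC:yes TSO:yes PSO:yes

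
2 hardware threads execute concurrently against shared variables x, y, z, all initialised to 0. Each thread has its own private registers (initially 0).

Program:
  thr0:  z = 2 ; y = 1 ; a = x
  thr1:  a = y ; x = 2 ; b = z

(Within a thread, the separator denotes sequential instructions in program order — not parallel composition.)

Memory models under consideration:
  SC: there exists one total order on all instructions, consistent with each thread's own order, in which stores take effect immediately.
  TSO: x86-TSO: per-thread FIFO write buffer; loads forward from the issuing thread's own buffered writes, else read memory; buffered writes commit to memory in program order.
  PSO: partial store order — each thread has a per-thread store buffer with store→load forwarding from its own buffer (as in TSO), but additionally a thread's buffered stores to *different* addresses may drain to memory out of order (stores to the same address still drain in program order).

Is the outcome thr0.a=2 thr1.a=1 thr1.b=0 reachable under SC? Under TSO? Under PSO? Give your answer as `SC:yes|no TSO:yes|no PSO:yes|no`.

SC:no TSO:no PSO:yes

outcome vector order: (thr0.a,thr1.a,thr1.b)
SC: 5 outcomes — {<0 0 2>; <0 1 2>; <2 0 0>; <2 0 2>; <2 1 2>}
TSO: 6 outcomes — {<0 0 0>; <0 0 2>; <0 1 2>; <2 0 0>; <2 0 2>; <2 1 2>}
PSO: 8 outcomes — {<0 0 0>; <0 0 2>; <0 1 0>; <0 1 2>; <2 0 0>; <2 0 2>; <2 1 0>; <2 1 2>}
target <2 1 0> ∈ {PSO}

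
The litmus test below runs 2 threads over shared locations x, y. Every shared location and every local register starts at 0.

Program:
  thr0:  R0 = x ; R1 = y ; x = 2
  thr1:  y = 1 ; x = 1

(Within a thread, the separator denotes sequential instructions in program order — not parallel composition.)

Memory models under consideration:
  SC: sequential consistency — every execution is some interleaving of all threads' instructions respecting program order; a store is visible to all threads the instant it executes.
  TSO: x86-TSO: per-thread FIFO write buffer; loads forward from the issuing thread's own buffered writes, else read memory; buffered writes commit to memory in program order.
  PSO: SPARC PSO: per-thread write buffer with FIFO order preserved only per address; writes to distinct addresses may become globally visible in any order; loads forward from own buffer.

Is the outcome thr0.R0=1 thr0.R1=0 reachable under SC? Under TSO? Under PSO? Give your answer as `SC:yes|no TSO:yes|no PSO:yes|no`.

outcome vector order: (thr0.R0,thr0.R1)
SC: 3 outcomes — {0/0, 0/1, 1/1}
TSO: 3 outcomes — {0/0, 0/1, 1/1}
PSO: 4 outcomes — {0/0, 0/1, 1/0, 1/1}
target 1/0 ∈ {PSO}

SC:no TSO:no PSO:yes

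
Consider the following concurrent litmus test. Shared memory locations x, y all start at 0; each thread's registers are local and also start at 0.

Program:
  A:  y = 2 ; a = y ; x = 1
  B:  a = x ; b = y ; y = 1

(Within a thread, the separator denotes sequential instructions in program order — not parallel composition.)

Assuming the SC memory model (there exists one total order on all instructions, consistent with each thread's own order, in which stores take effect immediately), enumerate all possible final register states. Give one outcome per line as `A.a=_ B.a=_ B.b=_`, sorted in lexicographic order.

outcome vector order: (A.a,B.a,B.b)
|SC outcomes| = 5

A.a=1 B.a=0 B.b=0
A.a=1 B.a=0 B.b=2
A.a=2 B.a=0 B.b=0
A.a=2 B.a=0 B.b=2
A.a=2 B.a=1 B.b=2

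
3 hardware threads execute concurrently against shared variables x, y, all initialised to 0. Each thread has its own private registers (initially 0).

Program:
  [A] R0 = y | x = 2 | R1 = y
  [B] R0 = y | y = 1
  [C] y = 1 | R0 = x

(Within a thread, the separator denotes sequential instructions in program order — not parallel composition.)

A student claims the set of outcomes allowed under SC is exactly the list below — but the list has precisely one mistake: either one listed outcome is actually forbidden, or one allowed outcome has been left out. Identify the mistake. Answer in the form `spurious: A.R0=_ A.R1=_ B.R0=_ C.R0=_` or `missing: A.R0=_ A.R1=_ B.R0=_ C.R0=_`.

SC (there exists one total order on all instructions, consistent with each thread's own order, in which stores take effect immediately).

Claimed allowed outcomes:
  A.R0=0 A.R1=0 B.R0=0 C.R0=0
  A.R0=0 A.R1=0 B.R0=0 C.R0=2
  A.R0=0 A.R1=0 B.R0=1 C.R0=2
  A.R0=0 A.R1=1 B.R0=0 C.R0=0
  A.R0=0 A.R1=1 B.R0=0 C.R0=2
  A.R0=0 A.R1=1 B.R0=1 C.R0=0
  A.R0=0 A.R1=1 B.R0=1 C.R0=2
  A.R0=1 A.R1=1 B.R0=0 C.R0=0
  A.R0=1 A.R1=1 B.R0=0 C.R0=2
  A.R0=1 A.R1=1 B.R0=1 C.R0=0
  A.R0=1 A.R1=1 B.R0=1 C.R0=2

spurious: A.R0=0 A.R1=0 B.R0=0 C.R0=0

outcome vector order: (A.R0,A.R1,B.R0,C.R0)
under SC → 0002; 0012; 0100; 0102; 0110; 0112; 1100; 1102; 1110; 1112
claimed∖SC = {0000}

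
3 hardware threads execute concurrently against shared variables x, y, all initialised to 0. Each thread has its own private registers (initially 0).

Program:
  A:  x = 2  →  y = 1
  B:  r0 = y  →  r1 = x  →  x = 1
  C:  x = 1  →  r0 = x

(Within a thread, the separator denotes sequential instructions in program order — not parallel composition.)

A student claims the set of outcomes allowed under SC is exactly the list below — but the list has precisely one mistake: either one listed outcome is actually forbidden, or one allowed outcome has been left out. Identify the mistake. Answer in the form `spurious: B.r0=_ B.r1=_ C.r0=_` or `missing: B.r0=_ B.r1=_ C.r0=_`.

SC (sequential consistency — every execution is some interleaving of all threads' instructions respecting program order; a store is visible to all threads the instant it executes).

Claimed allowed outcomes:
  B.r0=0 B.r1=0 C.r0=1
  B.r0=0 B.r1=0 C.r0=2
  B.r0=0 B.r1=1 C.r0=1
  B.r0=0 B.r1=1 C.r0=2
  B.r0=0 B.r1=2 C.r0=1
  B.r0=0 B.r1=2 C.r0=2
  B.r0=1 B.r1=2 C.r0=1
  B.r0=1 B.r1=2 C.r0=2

outcome vector order: (B.r0,B.r1,C.r0)
SC: 9 outcomes — {0/0/1; 0/0/2; 0/1/1; 0/1/2; 0/2/1; 0/2/2; 1/1/1; 1/2/1; 1/2/2}
SC∖claimed = {1/1/1}

missing: B.r0=1 B.r1=1 C.r0=1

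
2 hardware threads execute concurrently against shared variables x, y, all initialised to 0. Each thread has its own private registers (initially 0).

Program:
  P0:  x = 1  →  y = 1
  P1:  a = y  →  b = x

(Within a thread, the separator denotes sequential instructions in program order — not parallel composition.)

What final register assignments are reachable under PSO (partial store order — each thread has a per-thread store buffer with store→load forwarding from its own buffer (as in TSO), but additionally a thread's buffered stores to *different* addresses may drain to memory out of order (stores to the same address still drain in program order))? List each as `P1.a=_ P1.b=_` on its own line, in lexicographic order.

outcome vector order: (P1.a,P1.b)
|PSO outcomes| = 4

P1.a=0 P1.b=0
P1.a=0 P1.b=1
P1.a=1 P1.b=0
P1.a=1 P1.b=1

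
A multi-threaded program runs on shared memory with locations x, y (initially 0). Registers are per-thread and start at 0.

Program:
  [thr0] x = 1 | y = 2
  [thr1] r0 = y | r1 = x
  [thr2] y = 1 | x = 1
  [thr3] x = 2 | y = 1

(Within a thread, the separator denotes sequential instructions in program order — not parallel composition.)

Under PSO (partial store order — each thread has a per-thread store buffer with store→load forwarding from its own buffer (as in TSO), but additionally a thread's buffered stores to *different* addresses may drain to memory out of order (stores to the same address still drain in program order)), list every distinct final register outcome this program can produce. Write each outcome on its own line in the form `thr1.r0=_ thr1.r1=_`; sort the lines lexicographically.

thr1.r0=0 thr1.r1=0
thr1.r0=0 thr1.r1=1
thr1.r0=0 thr1.r1=2
thr1.r0=1 thr1.r1=0
thr1.r0=1 thr1.r1=1
thr1.r0=1 thr1.r1=2
thr1.r0=2 thr1.r1=0
thr1.r0=2 thr1.r1=1
thr1.r0=2 thr1.r1=2

outcome vector order: (thr1.r0,thr1.r1)
|PSO outcomes| = 9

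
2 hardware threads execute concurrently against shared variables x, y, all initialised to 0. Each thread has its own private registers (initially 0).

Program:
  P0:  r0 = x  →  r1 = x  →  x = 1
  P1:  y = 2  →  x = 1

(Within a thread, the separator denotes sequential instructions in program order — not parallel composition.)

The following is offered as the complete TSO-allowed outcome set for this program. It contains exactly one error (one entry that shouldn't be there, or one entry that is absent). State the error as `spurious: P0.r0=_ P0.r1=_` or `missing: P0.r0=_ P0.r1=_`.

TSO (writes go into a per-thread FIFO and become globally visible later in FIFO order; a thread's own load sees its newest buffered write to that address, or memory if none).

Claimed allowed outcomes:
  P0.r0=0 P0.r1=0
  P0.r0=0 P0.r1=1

outcome vector order: (P0.r0,P0.r1)
TSO: 3 outcomes — {00; 01; 11}
TSO∖claimed = {11}

missing: P0.r0=1 P0.r1=1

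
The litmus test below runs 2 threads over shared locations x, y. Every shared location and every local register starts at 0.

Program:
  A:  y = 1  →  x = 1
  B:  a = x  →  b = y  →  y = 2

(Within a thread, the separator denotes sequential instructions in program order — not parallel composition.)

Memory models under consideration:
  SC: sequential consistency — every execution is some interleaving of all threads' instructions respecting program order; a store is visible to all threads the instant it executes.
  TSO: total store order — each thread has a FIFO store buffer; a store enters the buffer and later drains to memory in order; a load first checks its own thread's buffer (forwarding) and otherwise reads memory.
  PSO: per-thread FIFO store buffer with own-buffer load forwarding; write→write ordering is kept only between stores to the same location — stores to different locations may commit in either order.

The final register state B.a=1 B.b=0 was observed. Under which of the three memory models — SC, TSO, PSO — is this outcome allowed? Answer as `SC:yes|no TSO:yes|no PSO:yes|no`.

outcome vector order: (B.a,B.b)
SC: 3 outcomes — {0/0; 0/1; 1/1}
TSO: 3 outcomes — {0/0; 0/1; 1/1}
PSO: 4 outcomes — {0/0; 0/1; 1/0; 1/1}
target 1/0 ∈ {PSO}

SC:no TSO:no PSO:yes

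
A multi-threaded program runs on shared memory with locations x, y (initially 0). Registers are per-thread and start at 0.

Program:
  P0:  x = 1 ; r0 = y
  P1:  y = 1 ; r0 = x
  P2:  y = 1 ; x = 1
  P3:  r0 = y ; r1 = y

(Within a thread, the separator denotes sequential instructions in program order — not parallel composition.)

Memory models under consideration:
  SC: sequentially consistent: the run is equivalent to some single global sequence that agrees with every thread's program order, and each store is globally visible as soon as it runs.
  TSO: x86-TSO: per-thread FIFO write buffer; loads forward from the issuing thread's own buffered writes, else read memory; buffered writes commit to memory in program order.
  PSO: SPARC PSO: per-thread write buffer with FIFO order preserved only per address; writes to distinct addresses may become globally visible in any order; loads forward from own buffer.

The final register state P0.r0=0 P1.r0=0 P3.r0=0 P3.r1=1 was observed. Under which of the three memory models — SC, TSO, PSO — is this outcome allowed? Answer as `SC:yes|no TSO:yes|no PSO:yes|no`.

outcome vector order: (P0.r0,P1.r0,P3.r0,P3.r1)
under SC → 0/1/0/0, 0/1/0/1, 0/1/1/1, 1/0/0/0, 1/0/0/1, 1/0/1/1, 1/1/0/0, 1/1/0/1, 1/1/1/1
under TSO → 0/0/0/0, 0/0/0/1, 0/0/1/1, 0/1/0/0, 0/1/0/1, 0/1/1/1, 1/0/0/0, 1/0/0/1, 1/0/1/1, 1/1/0/0, 1/1/0/1, 1/1/1/1
under PSO → 0/0/0/0, 0/0/0/1, 0/0/1/1, 0/1/0/0, 0/1/0/1, 0/1/1/1, 1/0/0/0, 1/0/0/1, 1/0/1/1, 1/1/0/0, 1/1/0/1, 1/1/1/1
target 0/0/0/1 ∈ {TSO,PSO}

SC:no TSO:yes PSO:yes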